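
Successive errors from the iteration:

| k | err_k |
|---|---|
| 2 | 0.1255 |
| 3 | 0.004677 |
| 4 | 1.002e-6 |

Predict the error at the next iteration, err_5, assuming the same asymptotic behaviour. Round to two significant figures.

3.8e-16

First estimate the order: p ≈ ln(err_4/err_3) / ln(err_3/err_2) = ln(1.002e-6/0.004677)/ln(0.004677/0.1255) = ln(0.00021424)/ln(0.0372669) ≈ 2.5682.
Then err_5 ≈ err_4·(err_4/err_3)^p = 1.002e-6·(0.00021424)^2.5682 = 1.002e-6·3.77589e-10 ≈ 3.783e-16.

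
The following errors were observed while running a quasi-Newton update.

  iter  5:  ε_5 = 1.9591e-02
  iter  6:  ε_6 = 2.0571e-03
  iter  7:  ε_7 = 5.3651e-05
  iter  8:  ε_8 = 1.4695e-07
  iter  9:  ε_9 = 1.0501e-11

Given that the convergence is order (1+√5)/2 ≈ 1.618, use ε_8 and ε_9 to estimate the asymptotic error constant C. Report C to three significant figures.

C ≈ ε_9 / ε_8^1.618
  = 1.0501e-11 / (1.4695e-07)^1.618
  = 1.0501e-11 / 8.79995e-12 ≈ 1.1933

1.19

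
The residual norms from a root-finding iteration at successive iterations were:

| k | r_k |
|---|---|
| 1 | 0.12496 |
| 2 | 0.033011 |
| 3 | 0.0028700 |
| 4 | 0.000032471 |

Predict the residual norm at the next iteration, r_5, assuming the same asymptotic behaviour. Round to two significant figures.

First estimate the order: p ≈ ln(r_4/r_3) / ln(r_3/r_2) = ln(0.000032471/0.0028700)/ln(0.0028700/0.033011) = ln(0.0113139)/ln(0.0869407) ≈ 1.8349.
Then r_5 ≈ r_4·(r_4/r_3)^p = 0.000032471·(0.0113139)^1.8349 = 0.000032471·0.000268271 ≈ 8.711e-09.

8.7e-9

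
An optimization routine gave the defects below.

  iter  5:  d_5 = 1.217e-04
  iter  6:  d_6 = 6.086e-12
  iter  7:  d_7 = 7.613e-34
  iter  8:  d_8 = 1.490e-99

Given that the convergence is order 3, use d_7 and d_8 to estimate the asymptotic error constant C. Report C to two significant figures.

3.4

C ≈ d_8 / d_7^3
  = 1.490e-99 / (7.613e-34)^3
  = 1.490e-99 / 4.41232e-100 ≈ 3.3769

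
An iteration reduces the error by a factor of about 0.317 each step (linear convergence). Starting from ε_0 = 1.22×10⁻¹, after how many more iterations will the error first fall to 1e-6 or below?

After k steps, ε_k ≈ 1.22×10⁻¹·0.317^k.
Need 0.317^k ≤ 1e-6/1.22×10⁻¹ = 8.19672e-06.
k ≥ ln(8.19672e-06)/ln(0.317) = -11.7118/-1.14885 = 10.194.
Smallest integer k = 11.

11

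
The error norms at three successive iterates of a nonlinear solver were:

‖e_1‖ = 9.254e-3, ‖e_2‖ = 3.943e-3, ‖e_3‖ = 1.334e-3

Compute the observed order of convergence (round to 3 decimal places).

p ≈ ln(‖e_3‖/‖e_2‖) / ln(‖e_2‖/‖e_1‖)
  = ln(1.334e-3/3.943e-3) / ln(3.943e-3/9.254e-3)
  = ln(0.338321) / ln(0.426086)
  = -1.083760 / -0.853114 ≈ 1.270358

1.270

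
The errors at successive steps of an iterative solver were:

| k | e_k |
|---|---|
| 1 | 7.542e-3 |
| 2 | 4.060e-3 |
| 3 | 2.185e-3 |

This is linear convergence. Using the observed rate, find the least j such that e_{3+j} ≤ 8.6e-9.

Rate ρ ≈ e_3/e_2 = 2.185e-3/4.060e-3 = 0.5382.
After j more steps, e_{3+j} ≈ 2.185e-3·ρ^j; need ρ^j ≤ 8.6e-9/2.185e-3 = 3.93593e-06.
j ≥ ln(3.93593e-06)/ln(0.5382) = -12.4454/-0.61953 = 20.088.
So 21 more iterations are needed.

21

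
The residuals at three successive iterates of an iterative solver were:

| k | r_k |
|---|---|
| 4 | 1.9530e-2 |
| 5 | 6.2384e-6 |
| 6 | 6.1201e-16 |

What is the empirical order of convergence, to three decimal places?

2.863

p ≈ ln(r_6/r_5) / ln(r_5/r_4)
  = ln(6.1201e-16/6.2384e-6) / ln(6.2384e-6/1.9530e-2)
  = ln(9.81037e-11) / ln(0.000319427)
  = -23.044996 / -8.048982 ≈ 2.863094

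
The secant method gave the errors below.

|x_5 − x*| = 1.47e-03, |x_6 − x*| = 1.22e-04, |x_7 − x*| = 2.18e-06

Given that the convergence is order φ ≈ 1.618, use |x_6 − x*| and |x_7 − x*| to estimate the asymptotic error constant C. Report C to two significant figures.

C ≈ |x_7 − x*| / |x_6 − x*|^1.618
  = 2.18e-06 / (1.22e-04)^1.618
  = 2.18e-06 / 4.65297e-07 ≈ 4.6852

4.7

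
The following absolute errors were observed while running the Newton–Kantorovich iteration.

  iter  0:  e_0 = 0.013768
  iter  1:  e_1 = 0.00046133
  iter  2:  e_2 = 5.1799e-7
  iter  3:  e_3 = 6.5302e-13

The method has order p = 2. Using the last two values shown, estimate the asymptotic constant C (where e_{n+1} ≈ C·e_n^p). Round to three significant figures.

C ≈ e_3 / e_2^2
  = 6.5302e-13 / (5.1799e-7)^2
  = 6.5302e-13 / 2.68314e-13 ≈ 2.4338

2.43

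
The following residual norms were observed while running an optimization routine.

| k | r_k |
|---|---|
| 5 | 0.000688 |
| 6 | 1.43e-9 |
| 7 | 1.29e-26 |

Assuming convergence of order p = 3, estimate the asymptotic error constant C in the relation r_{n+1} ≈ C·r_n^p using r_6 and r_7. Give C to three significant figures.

C ≈ r_7 / r_6^3
  = 1.29e-26 / (1.43e-9)^3
  = 1.29e-26 / 2.92421e-27 ≈ 4.4115

4.41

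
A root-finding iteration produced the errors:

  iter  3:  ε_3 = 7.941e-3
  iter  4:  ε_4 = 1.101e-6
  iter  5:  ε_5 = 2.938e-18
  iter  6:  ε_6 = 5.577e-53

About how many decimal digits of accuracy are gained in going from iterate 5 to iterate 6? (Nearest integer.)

35

Digits gained ≈ log₁₀(ε_5/ε_6) = log₁₀(2.938e-18/5.577e-53) = log₁₀(5.26807e+34) ≈ 34.722.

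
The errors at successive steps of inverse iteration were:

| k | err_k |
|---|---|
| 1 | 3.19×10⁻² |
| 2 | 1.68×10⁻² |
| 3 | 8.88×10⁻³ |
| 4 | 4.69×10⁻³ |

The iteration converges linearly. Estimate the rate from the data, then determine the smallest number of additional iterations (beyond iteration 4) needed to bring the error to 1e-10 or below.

Rate ρ ≈ err_4/err_3 = 4.69×10⁻³/8.88×10⁻³ = 0.5282.
After j more steps, err_{4+j} ≈ 4.69×10⁻³·ρ^j; need ρ^j ≤ 1e-10/4.69×10⁻³ = 2.1322e-08.
j ≥ ln(2.1322e-08)/ln(0.5282) = -17.6635/-0.63828 = 27.674.
So 28 more iterations are needed.

28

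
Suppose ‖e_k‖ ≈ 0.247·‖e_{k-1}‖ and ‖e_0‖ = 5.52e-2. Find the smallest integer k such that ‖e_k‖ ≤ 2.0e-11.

After k steps, ‖e_k‖ ≈ 5.52e-2·0.247^k.
Need 0.247^k ≤ 2.0e-11/5.52e-2 = 3.62319e-10.
k ≥ ln(3.62319e-10)/ln(0.247) = -21.7385/-1.39837 = 15.546.
Smallest integer k = 16.

16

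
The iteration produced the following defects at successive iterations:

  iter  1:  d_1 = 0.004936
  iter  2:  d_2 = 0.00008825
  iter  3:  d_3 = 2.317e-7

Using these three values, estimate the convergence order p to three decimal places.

p ≈ ln(d_3/d_2) / ln(d_2/d_1)
  = ln(2.317e-7/0.00008825) / ln(0.00008825/0.004936)
  = ln(0.0026255) / ln(0.0178788)
  = -5.942484 / -4.024140 ≈ 1.476709

1.477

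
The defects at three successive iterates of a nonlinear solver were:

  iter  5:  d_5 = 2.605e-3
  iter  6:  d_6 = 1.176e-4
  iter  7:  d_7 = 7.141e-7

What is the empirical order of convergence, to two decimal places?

1.65

p ≈ ln(d_7/d_6) / ln(d_6/d_5)
  = ln(7.141e-7/1.176e-4) / ln(1.176e-4/2.605e-3)
  = ln(0.00607228) / ln(0.045144)
  = -5.10402 / -3.09790 ≈ 1.64757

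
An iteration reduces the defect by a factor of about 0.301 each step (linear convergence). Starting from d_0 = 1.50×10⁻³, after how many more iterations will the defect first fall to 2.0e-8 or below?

10

After k steps, d_k ≈ 1.50×10⁻³·0.301^k.
Need 0.301^k ≤ 2.0e-8/1.50×10⁻³ = 1.33333e-05.
k ≥ ln(1.33333e-05)/ln(0.301) = -11.2252/-1.20065 = 9.349.
Smallest integer k = 10.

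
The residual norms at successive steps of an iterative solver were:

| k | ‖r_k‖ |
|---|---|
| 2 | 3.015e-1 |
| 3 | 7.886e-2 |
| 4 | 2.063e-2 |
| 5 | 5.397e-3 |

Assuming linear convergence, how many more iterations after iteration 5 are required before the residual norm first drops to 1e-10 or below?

14

Rate ρ ≈ ‖r_5‖/‖r_4‖ = 5.397e-3/2.063e-2 = 0.2616.
After j more steps, ‖r_{5+j}‖ ≈ 5.397e-3·ρ^j; need ρ^j ≤ 1e-10/5.397e-3 = 1.85288e-08.
j ≥ ln(1.85288e-08)/ln(0.2616) = -17.8039/-1.34094 = 13.277.
So 14 more iterations are needed.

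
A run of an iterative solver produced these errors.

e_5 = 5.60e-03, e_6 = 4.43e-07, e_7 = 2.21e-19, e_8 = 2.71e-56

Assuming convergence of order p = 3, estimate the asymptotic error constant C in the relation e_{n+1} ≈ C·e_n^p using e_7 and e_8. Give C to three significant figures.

2.51

C ≈ e_8 / e_7^3
  = 2.71e-56 / (2.21e-19)^3
  = 2.71e-56 / 1.07939e-56 ≈ 2.5107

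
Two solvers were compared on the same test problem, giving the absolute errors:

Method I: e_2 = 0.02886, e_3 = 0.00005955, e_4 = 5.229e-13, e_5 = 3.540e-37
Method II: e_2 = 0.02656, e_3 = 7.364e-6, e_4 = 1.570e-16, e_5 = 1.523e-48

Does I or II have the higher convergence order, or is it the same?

same

Method I: p ≈ ln(3.540e-37/5.229e-13)/ln(5.229e-13/0.00005955) ≈ 3.00.
Method II: p ≈ ln(1.523e-48/1.570e-16)/ln(1.570e-16/7.364e-6) ≈ 3.00.
Both orders ≈ 3.0 — effectively the same.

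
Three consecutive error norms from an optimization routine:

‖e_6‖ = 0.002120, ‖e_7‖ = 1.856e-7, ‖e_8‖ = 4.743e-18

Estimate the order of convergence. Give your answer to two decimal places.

p ≈ ln(‖e_8‖/‖e_7‖) / ln(‖e_7‖/‖e_6‖)
  = ln(4.743e-18/1.856e-7) / ln(1.856e-7/0.002120)
  = ln(2.5555e-11) / ln(8.75472e-05)
  = -24.39019 / -9.34333 ≈ 2.61044

2.61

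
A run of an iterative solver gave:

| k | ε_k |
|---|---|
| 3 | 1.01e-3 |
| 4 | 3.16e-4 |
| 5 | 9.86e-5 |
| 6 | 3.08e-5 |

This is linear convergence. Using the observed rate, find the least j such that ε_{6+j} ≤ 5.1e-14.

18

Rate ρ ≈ ε_6/ε_5 = 3.08e-5/9.86e-5 = 0.3124.
After j more steps, ε_{6+j} ≈ 3.08e-5·ρ^j; need ρ^j ≤ 5.1e-14/3.08e-5 = 1.65584e-09.
j ≥ ln(1.65584e-09)/ln(0.3124) = -20.2190/-1.16347 = 17.378.
So 18 more iterations are needed.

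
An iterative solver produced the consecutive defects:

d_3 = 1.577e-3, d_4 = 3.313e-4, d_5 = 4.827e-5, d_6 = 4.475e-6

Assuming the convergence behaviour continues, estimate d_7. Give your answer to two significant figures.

2.4e-7

First estimate the order: p ≈ ln(d_6/d_5) / ln(d_5/d_4) = ln(4.475e-6/4.827e-5)/ln(4.827e-5/3.313e-4) = ln(0.0927077)/ln(0.145699) ≈ 1.2347.
Then d_7 ≈ d_6·(d_6/d_5)^p = 4.475e-6·(0.0927077)^1.2347 = 4.475e-6·0.0530515 ≈ 2.374e-07.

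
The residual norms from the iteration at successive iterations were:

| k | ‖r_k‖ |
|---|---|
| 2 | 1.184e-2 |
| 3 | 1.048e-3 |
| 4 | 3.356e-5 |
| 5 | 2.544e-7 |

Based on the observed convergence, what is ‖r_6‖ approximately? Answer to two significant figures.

2.5e-10

First estimate the order: p ≈ ln(‖r_5‖/‖r_4‖) / ln(‖r_4‖/‖r_3‖) = ln(2.544e-7/3.356e-5)/ln(3.356e-5/1.048e-3) = ln(0.00758045)/ln(0.0320229) ≈ 1.4187.
Then ‖r_6‖ ≈ ‖r_5‖·(‖r_5‖/‖r_4‖)^p = 2.544e-7·(0.00758045)^1.4187 = 2.544e-7·0.000981575 ≈ 2.497e-10.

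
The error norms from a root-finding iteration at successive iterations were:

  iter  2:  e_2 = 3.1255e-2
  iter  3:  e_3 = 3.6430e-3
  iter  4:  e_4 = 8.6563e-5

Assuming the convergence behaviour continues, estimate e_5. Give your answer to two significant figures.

1.3e-7

First estimate the order: p ≈ ln(e_4/e_3) / ln(e_3/e_2) = ln(8.6563e-5/3.6430e-3)/ln(3.6430e-3/3.1255e-2) = ln(0.0237615)/ln(0.116557) ≈ 1.7399.
Then e_5 ≈ e_4·(e_4/e_3)^p = 8.6563e-5·(0.0237615)^1.7399 = 8.6563e-5·0.00149342 ≈ 1.293e-07.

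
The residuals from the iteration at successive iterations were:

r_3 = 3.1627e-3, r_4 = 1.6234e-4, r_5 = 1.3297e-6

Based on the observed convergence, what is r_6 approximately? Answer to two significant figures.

First estimate the order: p ≈ ln(r_5/r_4) / ln(r_4/r_3) = ln(1.3297e-6/1.6234e-4)/ln(1.6234e-4/3.1627e-3) = ln(0.00819083)/ln(0.0513296) ≈ 1.6180.
Then r_6 ≈ r_5·(r_5/r_4)^p = 1.3297e-6·(0.00819083)^1.6180 = 1.3297e-6·0.000420499 ≈ 5.591e-10.

5.6e-10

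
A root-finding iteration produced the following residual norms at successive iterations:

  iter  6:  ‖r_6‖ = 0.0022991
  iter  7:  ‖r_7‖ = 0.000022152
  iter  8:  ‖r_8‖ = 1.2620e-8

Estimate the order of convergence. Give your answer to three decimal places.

1.609

p ≈ ln(‖r_8‖/‖r_7‖) / ln(‖r_7‖/‖r_6‖)
  = ln(1.2620e-8/0.000022152) / ln(0.000022152/0.0022991)
  = ln(0.0005697) / ln(0.00963507)
  = -7.470401 / -4.642346 ≈ 1.609187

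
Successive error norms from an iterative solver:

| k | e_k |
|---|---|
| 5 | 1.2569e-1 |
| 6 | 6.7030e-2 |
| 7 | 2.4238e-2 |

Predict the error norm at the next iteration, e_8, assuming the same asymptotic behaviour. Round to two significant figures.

4.7e-3

First estimate the order: p ≈ ln(e_7/e_6) / ln(e_6/e_5) = ln(2.4238e-2/6.7030e-2)/ln(6.7030e-2/1.2569e-1) = ln(0.361599)/ln(0.533296) ≈ 1.6180.
Then e_8 ≈ e_7·(e_7/e_6)^p = 2.4238e-2·(0.361599)^1.6180 = 2.4238e-2·0.192846 ≈ 0.004674.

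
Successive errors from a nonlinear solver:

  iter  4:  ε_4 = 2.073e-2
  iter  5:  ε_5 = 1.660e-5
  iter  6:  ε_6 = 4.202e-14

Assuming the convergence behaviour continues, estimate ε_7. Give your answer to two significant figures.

First estimate the order: p ≈ ln(ε_6/ε_5) / ln(ε_5/ε_4) = ln(4.202e-14/1.660e-5)/ln(1.660e-5/2.073e-2) = ln(2.53133e-09)/ln(0.000800772) ≈ 2.7763.
Then ε_7 ≈ ε_6·(ε_6/ε_5)^p = 4.202e-14·(2.53133e-09)^2.7763 = 4.202e-14·1.35868e-24 ≈ 5.709e-38.

5.7e-38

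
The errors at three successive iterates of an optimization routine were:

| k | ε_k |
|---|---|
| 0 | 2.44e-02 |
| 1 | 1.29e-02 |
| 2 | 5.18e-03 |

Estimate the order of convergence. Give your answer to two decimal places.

1.43

p ≈ ln(ε_2/ε_1) / ln(ε_1/ε_0)
  = ln(5.18e-03/1.29e-02) / ln(1.29e-02/2.44e-02)
  = ln(0.40155) / ln(0.528689)
  = -0.91242 / -0.63735 ≈ 1.43158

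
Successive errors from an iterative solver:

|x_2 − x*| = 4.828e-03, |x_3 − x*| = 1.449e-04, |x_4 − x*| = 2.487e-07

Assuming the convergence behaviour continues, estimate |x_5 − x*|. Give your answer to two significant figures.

2.4e-12

First estimate the order: p ≈ ln(|x_4 − x*|/|x_3 − x*|) / ln(|x_3 − x*|/|x_2 − x*|) = ln(2.487e-07/1.449e-04)/ln(1.449e-04/4.828e-03) = ln(0.00171636)/ln(0.0300124) ≈ 1.8161.
Then |x_5 − x*| ≈ |x_4 − x*|·(|x_4 − x*|/|x_3 − x*|)^p = 2.487e-07·(0.00171636)^1.8161 = 2.487e-07·9.50106e-06 ≈ 2.363e-12.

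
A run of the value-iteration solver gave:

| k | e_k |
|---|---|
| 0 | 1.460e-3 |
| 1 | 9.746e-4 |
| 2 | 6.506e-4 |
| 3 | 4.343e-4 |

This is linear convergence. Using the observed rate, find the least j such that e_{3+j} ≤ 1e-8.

27

Rate ρ ≈ e_3/e_2 = 4.343e-4/6.506e-4 = 0.6675.
After j more steps, e_{3+j} ≈ 4.343e-4·ρ^j; need ρ^j ≤ 1e-8/4.343e-4 = 2.30256e-05.
j ≥ ln(2.30256e-05)/ln(0.6675) = -10.6789/-0.40422 = 26.419.
So 27 more iterations are needed.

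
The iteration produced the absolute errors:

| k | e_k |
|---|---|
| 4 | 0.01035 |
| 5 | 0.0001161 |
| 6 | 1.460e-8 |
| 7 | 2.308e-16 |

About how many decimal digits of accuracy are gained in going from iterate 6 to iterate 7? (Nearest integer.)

Digits gained ≈ log₁₀(e_6/e_7) = log₁₀(1.460e-8/2.308e-16) = log₁₀(6.32582e+07) ≈ 7.801.

8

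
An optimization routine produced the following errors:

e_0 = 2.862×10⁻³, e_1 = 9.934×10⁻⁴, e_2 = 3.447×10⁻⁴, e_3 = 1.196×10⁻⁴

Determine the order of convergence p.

Consecutive ratios: e_3/e_2 = 1.196×10⁻⁴/3.447×10⁻⁴ = 0.346968, e_2/e_1 = 3.447×10⁻⁴/9.934×10⁻⁴ = 0.34699.
p ≈ ln(0.346968)/ln(0.34699) = -1.0585/-1.0585 ≈ 1.00.
So the convergence is linear (order 1).

1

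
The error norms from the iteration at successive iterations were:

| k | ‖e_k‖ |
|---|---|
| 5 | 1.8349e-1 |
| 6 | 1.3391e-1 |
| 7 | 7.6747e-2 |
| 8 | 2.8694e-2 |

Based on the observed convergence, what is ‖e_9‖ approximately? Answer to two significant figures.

First estimate the order: p ≈ ln(‖e_8‖/‖e_7‖) / ln(‖e_7‖/‖e_6‖) = ln(2.8694e-2/7.6747e-2)/ln(7.6747e-2/1.3391e-1) = ln(0.373878)/ln(0.573124) ≈ 1.7674.
Then ‖e_9‖ ≈ ‖e_8‖·(‖e_8‖/‖e_7‖)^p = 2.8694e-2·(0.373878)^1.7674 = 2.8694e-2·0.175729 ≈ 0.005042.

5.0e-3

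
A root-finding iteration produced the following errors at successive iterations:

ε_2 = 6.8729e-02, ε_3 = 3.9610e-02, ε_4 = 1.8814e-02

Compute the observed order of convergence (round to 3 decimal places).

1.351

p ≈ ln(ε_4/ε_3) / ln(ε_3/ε_2)
  = ln(1.8814e-02/3.9610e-02) / ln(3.9610e-02/6.8729e-02)
  = ln(0.474981) / ln(0.576321)
  = -0.744480 / -0.551090 ≈ 1.350923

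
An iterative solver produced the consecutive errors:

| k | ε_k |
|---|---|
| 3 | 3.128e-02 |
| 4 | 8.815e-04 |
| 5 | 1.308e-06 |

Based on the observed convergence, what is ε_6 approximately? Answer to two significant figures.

9.0e-12

First estimate the order: p ≈ ln(ε_5/ε_4) / ln(ε_4/ε_3) = ln(1.308e-06/8.815e-04)/ln(8.815e-04/3.128e-02) = ln(0.00148383)/ln(0.0281809) ≈ 1.8249.
Then ε_6 ≈ ε_5·(ε_5/ε_4)^p = 1.308e-06·(0.00148383)^1.8249 = 1.308e-06·6.88746e-06 ≈ 9.009e-12.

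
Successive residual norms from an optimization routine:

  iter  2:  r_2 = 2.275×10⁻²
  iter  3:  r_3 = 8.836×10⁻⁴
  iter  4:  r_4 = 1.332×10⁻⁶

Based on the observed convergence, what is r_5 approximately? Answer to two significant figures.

First estimate the order: p ≈ ln(r_4/r_3) / ln(r_3/r_2) = ln(1.332×10⁻⁶/8.836×10⁻⁴)/ln(8.836×10⁻⁴/2.275×10⁻²) = ln(0.00150747)/ln(0.0388396) ≈ 2.0002.
Then r_5 ≈ r_4·(r_4/r_3)^p = 1.332×10⁻⁶·(0.00150747)^2.0002 = 1.332×10⁻⁶·2.26951e-06 ≈ 3.023e-12.

3.0e-12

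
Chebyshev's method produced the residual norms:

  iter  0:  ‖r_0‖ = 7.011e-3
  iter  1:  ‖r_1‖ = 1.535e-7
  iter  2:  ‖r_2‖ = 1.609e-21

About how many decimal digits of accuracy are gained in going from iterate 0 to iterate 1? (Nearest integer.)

Digits gained ≈ log₁₀(‖r_0‖/‖r_1‖) = log₁₀(7.011e-3/1.535e-7) = log₁₀(45674.3) ≈ 4.660.

5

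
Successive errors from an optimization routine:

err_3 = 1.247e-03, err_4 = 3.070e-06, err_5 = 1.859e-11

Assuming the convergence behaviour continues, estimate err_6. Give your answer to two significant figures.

6.8e-22

First estimate the order: p ≈ ln(err_5/err_4) / ln(err_4/err_3) = ln(1.859e-11/3.070e-06)/ln(3.070e-06/1.247e-03) = ln(6.05537e-06)/ln(0.00246191) ≈ 2.0002.
Then err_6 ≈ err_5·(err_5/err_4)^p = 1.859e-11·(6.05537e-06)^2.0002 = 1.859e-11·3.65795e-11 ≈ 6.8e-22.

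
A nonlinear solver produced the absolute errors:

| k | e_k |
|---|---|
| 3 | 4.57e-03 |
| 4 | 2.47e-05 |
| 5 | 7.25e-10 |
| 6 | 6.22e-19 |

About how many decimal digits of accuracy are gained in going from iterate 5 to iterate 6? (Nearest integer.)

Digits gained ≈ log₁₀(e_5/e_6) = log₁₀(7.25e-10/6.22e-19) = log₁₀(1.16559e+09) ≈ 9.067.

9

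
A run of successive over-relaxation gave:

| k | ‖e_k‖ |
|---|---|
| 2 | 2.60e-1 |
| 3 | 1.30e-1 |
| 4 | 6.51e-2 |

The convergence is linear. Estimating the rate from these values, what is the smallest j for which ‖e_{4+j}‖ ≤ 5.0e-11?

31

Rate ρ ≈ ‖e_4‖/‖e_3‖ = 6.51e-2/1.30e-1 = 0.5008.
After j more steps, ‖e_{4+j}‖ ≈ 6.51e-2·ρ^j; need ρ^j ≤ 5.0e-11/6.51e-2 = 7.68049e-10.
j ≥ ln(7.68049e-10)/ln(0.5008) = -20.9872/-0.69155 = 30.348.
So 31 more iterations are needed.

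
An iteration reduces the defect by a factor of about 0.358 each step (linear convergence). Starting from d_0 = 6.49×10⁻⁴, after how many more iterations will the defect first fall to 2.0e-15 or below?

26

After k steps, d_k ≈ 6.49×10⁻⁴·0.358^k.
Need 0.358^k ≤ 2.0e-15/6.49×10⁻⁴ = 3.08166e-12.
k ≥ ln(3.08166e-12)/ln(0.358) = -26.5056/-1.02722 = 25.803.
Smallest integer k = 26.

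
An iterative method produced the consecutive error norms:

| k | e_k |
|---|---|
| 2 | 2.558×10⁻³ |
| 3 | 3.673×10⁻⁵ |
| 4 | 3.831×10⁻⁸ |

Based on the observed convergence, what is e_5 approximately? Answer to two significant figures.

First estimate the order: p ≈ ln(e_4/e_3) / ln(e_3/e_2) = ln(3.831×10⁻⁸/3.673×10⁻⁵)/ln(3.673×10⁻⁵/2.558×10⁻³) = ln(0.00104302)/ln(0.0143589) ≈ 1.6180.
Then e_5 ≈ e_4·(e_4/e_3)^p = 3.831×10⁻⁸·(0.00104302)^1.6180 = 3.831×10⁻⁸·1.4983e-05 ≈ 5.74e-13.

5.7e-13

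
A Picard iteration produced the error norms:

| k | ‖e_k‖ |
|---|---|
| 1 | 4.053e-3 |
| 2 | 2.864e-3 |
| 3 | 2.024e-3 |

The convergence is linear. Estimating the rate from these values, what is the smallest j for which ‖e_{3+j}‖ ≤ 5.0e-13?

Rate ρ ≈ ‖e_3‖/‖e_2‖ = 2.024e-3/2.864e-3 = 0.7067.
After j more steps, ‖e_{3+j}‖ ≈ 2.024e-3·ρ^j; need ρ^j ≤ 5.0e-13/2.024e-3 = 2.47036e-10.
j ≥ ln(2.47036e-10)/ln(0.7067) = -22.1215/-0.34715 = 63.723.
So 64 more iterations are needed.

64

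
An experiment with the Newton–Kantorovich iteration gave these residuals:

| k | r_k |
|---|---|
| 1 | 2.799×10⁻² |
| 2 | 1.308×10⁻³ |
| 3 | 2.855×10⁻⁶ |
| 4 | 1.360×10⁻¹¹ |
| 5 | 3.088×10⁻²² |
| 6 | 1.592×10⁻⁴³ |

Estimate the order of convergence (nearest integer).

Consecutive ratios: r_6/r_5 = 1.592×10⁻⁴³/3.088×10⁻²² = 5.15544e-22, r_5/r_4 = 3.088×10⁻²²/1.360×10⁻¹¹ = 2.27059e-11.
p ≈ ln(5.15544e-22)/ln(2.27059e-11) = -49.0168/-24.5084 ≈ 2.00.
So the convergence is quadratic (order 2).

2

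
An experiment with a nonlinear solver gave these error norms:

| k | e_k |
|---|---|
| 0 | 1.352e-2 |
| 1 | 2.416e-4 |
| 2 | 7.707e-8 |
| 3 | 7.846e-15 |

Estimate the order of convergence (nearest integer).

2

Consecutive ratios: e_3/e_2 = 7.846e-15/7.707e-8 = 1.01804e-07, e_2/e_1 = 7.707e-8/2.416e-4 = 0.000318998.
p ≈ ln(1.01804e-07)/ln(0.000318998) = -16.1002/-8.0503 ≈ 2.00.
So the convergence is quadratic (order 2).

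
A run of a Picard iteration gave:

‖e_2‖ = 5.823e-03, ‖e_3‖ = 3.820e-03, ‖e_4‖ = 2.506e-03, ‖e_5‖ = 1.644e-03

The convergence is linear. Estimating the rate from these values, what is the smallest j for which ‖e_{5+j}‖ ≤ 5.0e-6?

Rate ρ ≈ ‖e_5‖/‖e_4‖ = 1.644e-03/2.506e-03 = 0.6560.
After j more steps, ‖e_{5+j}‖ ≈ 1.644e-03·ρ^j; need ρ^j ≤ 5.0e-6/1.644e-03 = 0.00304136.
j ≥ ln(0.00304136)/ln(0.6560) = -5.7955/-0.42159 = 13.747.
So 14 more iterations are needed.

14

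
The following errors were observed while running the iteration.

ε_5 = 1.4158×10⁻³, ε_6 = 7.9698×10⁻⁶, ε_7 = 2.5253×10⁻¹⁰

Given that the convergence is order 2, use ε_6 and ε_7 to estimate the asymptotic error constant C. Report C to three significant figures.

3.98

C ≈ ε_7 / ε_6^2
  = 2.5253×10⁻¹⁰ / (7.9698×10⁻⁶)^2
  = 2.5253×10⁻¹⁰ / 6.35177e-11 ≈ 3.9757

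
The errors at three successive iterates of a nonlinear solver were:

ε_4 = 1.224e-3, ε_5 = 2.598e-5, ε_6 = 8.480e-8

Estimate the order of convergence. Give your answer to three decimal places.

p ≈ ln(ε_6/ε_5) / ln(ε_5/ε_4)
  = ln(8.480e-8/2.598e-5) / ln(2.598e-5/1.224e-3)
  = ln(0.00326405) / ln(0.0212255)
  = -5.724787 / -3.852552 ≈ 1.485973

1.486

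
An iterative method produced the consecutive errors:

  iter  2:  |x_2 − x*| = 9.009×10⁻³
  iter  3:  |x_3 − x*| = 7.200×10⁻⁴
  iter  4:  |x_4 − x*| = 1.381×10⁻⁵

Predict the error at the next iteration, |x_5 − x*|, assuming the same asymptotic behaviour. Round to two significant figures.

First estimate the order: p ≈ ln(|x_4 − x*|/|x_3 − x*|) / ln(|x_3 − x*|/|x_2 − x*|) = ln(1.381×10⁻⁵/7.200×10⁻⁴)/ln(7.200×10⁻⁴/9.009×10⁻³) = ln(0.0191806)/ln(0.0799201) ≈ 1.5648.
Then |x_5 − x*| ≈ |x_4 − x*|·(|x_4 − x*|/|x_3 − x*|)^p = 1.381×10⁻⁵·(0.0191806)^1.5648 = 1.381×10⁻⁵·0.002056 ≈ 2.839e-08.

2.8e-8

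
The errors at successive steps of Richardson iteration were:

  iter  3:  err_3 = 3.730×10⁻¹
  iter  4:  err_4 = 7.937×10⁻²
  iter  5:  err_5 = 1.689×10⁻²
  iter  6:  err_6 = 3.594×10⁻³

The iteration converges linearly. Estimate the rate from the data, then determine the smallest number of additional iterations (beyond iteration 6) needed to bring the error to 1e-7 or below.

Rate ρ ≈ err_6/err_5 = 3.594×10⁻³/1.689×10⁻² = 0.2128.
After j more steps, err_{6+j} ≈ 3.594×10⁻³·ρ^j; need ρ^j ≤ 1e-7/3.594×10⁻³ = 2.78242e-05.
j ≥ ln(2.78242e-05)/ln(0.2128) = -10.4896/-1.54740 = 6.779.
So 7 more iterations are needed.

7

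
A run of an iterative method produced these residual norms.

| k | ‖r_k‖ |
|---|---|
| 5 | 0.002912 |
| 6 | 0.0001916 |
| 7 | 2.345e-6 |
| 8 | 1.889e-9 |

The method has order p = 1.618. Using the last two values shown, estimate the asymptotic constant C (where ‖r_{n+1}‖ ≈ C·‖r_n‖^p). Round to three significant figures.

2.43

C ≈ ‖r_8‖ / ‖r_7‖^1.618
  = 1.889e-9 / (2.345e-6)^1.618
  = 1.889e-9 / 7.77842e-10 ≈ 2.4285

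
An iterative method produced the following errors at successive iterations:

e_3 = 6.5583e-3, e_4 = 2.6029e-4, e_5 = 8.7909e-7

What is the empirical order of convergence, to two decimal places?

1.76

p ≈ ln(e_5/e_4) / ln(e_4/e_3)
  = ln(8.7909e-7/2.6029e-4) / ln(2.6029e-4/6.5583e-3)
  = ln(0.00337735) / ln(0.0396886)
  = -5.69066 / -3.22669 ≈ 1.76362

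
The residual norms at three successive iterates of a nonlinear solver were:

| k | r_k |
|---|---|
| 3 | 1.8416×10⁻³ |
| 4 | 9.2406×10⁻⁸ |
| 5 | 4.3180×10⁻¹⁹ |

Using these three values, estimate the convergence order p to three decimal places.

2.635

p ≈ ln(r_5/r_4) / ln(r_4/r_3)
  = ln(4.3180×10⁻¹⁹/9.2406×10⁻⁸) / ln(9.2406×10⁻⁸/1.8416×10⁻³)
  = ln(4.67286e-12) / ln(5.0177e-05)
  = -26.089250 / -9.899954 ≈ 2.635290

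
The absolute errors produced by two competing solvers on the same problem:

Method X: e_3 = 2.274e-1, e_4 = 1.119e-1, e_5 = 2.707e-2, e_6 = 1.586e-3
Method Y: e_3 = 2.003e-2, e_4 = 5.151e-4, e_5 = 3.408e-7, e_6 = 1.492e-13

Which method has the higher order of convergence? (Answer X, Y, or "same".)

Method X: p ≈ ln(1.586e-3/2.707e-2)/ln(2.707e-2/1.119e-1) ≈ 2.00.
Method Y: p ≈ ln(1.492e-13/3.408e-7)/ln(3.408e-7/5.151e-4) ≈ 2.00.
Both orders ≈ 2.0 — effectively the same.

same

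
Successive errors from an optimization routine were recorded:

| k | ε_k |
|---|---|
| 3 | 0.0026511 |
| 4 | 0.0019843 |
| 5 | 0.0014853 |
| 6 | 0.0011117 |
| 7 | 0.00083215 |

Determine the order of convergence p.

Consecutive ratios: ε_7/ε_6 = 0.00083215/0.0011117 = 0.748538, ε_6/ε_5 = 0.0011117/0.0014853 = 0.748468.
p ≈ ln(0.748538)/ln(0.748468) = -0.2896/-0.2897 ≈ 1.00.
So the convergence is linear (order 1).

1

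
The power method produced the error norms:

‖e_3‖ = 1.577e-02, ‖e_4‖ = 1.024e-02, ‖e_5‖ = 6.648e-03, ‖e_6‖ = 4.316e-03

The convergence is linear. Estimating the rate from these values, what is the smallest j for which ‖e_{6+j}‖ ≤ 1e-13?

57

Rate ρ ≈ ‖e_6‖/‖e_5‖ = 4.316e-03/6.648e-03 = 0.6492.
After j more steps, ‖e_{6+j}‖ ≈ 4.316e-03·ρ^j; need ρ^j ≤ 1e-13/4.316e-03 = 2.31696e-11.
j ≥ ln(2.31696e-11)/ln(0.6492) = -24.4882/-0.43201 = 56.684.
So 57 more iterations are needed.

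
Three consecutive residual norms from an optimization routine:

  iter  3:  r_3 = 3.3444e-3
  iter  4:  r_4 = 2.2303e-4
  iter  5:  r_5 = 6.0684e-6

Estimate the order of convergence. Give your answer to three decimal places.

p ≈ ln(r_5/r_4) / ln(r_4/r_3)
  = ln(6.0684e-6/2.2303e-4) / ln(2.2303e-4/3.3444e-3)
  = ln(0.0272089) / ln(0.0666876)
  = -3.604211 / -2.707736 ≈ 1.331079

1.331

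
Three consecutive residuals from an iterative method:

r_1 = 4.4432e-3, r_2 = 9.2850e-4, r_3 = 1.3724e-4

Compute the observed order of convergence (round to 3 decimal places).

1.221

p ≈ ln(r_3/r_2) / ln(r_2/r_1)
  = ln(1.3724e-4/9.2850e-4) / ln(9.2850e-4/4.4432e-3)
  = ln(0.147808) / ln(0.208971)
  = -1.911841 / -1.565560 ≈ 1.221187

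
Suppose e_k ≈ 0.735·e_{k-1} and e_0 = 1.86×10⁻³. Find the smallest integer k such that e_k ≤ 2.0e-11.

After k steps, e_k ≈ 1.86×10⁻³·0.735^k.
Need 0.735^k ≤ 2.0e-11/1.86×10⁻³ = 1.07527e-08.
k ≥ ln(1.07527e-08)/ln(0.735) = -18.3481/-0.30788 = 59.595.
Smallest integer k = 60.

60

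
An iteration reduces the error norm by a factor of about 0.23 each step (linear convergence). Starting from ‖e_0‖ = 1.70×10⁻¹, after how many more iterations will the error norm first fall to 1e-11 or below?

After k steps, ‖e_k‖ ≈ 1.70×10⁻¹·0.23^k.
Need 0.23^k ≤ 1e-11/1.70×10⁻¹ = 5.88235e-11.
k ≥ ln(5.88235e-11)/ln(0.23) = -23.5565/-1.46968 = 16.028.
Smallest integer k = 17.

17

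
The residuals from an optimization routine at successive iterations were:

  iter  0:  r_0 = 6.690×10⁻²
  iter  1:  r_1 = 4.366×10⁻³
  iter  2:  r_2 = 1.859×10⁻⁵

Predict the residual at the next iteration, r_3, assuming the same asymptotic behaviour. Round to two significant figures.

First estimate the order: p ≈ ln(r_2/r_1) / ln(r_1/r_0) = ln(1.859×10⁻⁵/4.366×10⁻³)/ln(4.366×10⁻³/6.690×10⁻²) = ln(0.0042579)/ln(0.0652616) ≈ 2.0001.
Then r_3 ≈ r_2·(r_2/r_1)^p = 1.859×10⁻⁵·(0.0042579)^2.0001 = 1.859×10⁻⁵·1.81198e-05 ≈ 3.368e-10.

3.4e-10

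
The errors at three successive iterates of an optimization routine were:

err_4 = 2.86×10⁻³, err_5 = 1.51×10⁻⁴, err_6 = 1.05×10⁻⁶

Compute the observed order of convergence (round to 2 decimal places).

1.69

p ≈ ln(err_6/err_5) / ln(err_5/err_4)
  = ln(1.05×10⁻⁶/1.51×10⁻⁴) / ln(1.51×10⁻⁴/2.86×10⁻³)
  = ln(0.00695364) / ln(0.0527972)
  = -4.96849 / -2.94130 ≈ 1.68922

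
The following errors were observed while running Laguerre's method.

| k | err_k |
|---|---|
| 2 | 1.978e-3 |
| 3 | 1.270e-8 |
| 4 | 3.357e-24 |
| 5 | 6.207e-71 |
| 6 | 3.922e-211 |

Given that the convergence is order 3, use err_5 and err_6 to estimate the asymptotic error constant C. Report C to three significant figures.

C ≈ err_6 / err_5^3
  = 3.922e-211 / (6.207e-71)^3
  = 3.922e-211 / 2.39136e-211 ≈ 1.6401

1.64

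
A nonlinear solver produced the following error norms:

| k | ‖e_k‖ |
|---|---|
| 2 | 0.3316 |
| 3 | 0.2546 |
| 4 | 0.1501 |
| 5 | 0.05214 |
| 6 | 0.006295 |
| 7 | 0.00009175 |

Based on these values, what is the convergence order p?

2

Consecutive ratios: ‖e_7‖/‖e_6‖ = 0.00009175/0.006295 = 0.0145751, ‖e_6‖/‖e_5‖ = 0.006295/0.05214 = 0.120733.
p ≈ ln(0.0145751)/ln(0.120733) = -4.2284/-2.1142 ≈ 2.00.
So the convergence is quadratic (order 2).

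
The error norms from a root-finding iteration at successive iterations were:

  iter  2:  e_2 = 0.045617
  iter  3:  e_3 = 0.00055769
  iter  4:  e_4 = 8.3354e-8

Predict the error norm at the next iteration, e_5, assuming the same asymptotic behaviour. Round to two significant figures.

1.9e-15

First estimate the order: p ≈ ln(e_4/e_3) / ln(e_3/e_2) = ln(8.3354e-8/0.00055769)/ln(0.00055769/0.045617) = ln(0.000149463)/ln(0.0122255) ≈ 2.0000.
Then e_5 ≈ e_4·(e_4/e_3)^p = 8.3354e-8·(0.000149463)^2.0000 = 8.3354e-8·2.23392e-08 ≈ 1.862e-15.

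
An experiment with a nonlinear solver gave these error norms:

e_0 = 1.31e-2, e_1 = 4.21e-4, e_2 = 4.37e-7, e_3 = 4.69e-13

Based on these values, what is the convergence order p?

2

Consecutive ratios: e_3/e_2 = 4.69e-13/4.37e-7 = 1.07323e-06, e_2/e_1 = 4.37e-7/4.21e-4 = 0.001038.
p ≈ ln(1.07323e-06)/ln(0.001038) = -13.7448/-6.8705 ≈ 2.00.
So the convergence is quadratic (order 2).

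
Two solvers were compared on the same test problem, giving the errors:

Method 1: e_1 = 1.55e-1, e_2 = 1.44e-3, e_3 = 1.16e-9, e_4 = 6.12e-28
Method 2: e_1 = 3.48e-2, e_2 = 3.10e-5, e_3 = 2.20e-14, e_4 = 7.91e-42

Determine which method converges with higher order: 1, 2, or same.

same

Method 1: p ≈ ln(6.12e-28/1.16e-9)/ln(1.16e-9/1.44e-3) ≈ 3.00.
Method 2: p ≈ ln(7.91e-42/2.20e-14)/ln(2.20e-14/3.10e-5) ≈ 3.00.
Both orders ≈ 3.0 — effectively the same.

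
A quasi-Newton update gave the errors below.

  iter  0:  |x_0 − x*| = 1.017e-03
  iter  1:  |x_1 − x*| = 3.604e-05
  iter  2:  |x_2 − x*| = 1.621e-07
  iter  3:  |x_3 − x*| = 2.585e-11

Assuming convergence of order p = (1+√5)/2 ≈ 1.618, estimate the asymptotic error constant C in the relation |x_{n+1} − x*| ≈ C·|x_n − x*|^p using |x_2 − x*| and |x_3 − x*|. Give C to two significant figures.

2.5

C ≈ |x_3 − x*| / |x_2 − x*|^1.618
  = 2.585e-11 / (1.621e-07)^1.618
  = 2.585e-11 / 1.0314e-11 ≈ 2.5063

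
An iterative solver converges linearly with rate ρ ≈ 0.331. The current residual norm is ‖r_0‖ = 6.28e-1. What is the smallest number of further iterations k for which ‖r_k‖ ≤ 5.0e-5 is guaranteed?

9

After k steps, ‖r_k‖ ≈ 6.28e-1·0.331^k.
Need 0.331^k ≤ 5.0e-5/6.28e-1 = 7.96178e-05.
k ≥ ln(7.96178e-05)/ln(0.331) = -9.4383/-1.10564 = 8.537.
Smallest integer k = 9.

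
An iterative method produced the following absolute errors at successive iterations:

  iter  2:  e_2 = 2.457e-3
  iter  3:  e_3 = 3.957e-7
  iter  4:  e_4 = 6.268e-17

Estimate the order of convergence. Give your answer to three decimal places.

2.584

p ≈ ln(e_4/e_3) / ln(e_3/e_2)
  = ln(6.268e-17/3.957e-7) / ln(3.957e-7/2.457e-3)
  = ln(1.58403e-10) / ln(0.00016105)
  = -22.565879 / -8.733796 ≈ 2.583742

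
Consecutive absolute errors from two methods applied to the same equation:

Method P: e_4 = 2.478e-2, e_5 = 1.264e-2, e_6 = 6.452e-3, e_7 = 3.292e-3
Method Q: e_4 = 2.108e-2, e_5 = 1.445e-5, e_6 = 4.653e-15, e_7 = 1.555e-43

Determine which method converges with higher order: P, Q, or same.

Q

Method P: p ≈ ln(3.292e-3/6.452e-3)/ln(6.452e-3/1.264e-2) ≈ 1.00.
Method Q: p ≈ ln(1.555e-43/4.653e-15)/ln(4.653e-15/1.445e-5) ≈ 3.00.
Method Q has the higher order (≈3.0 vs ≈1.0).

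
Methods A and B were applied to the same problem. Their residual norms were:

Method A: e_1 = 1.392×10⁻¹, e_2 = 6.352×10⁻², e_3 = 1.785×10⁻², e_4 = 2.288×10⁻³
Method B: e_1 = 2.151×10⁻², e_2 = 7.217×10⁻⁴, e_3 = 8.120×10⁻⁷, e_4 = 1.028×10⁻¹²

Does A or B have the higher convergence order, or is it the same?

Method A: p ≈ ln(2.288×10⁻³/1.785×10⁻²)/ln(1.785×10⁻²/6.352×10⁻²) ≈ 1.62.
Method B: p ≈ ln(1.028×10⁻¹²/8.120×10⁻⁷)/ln(8.120×10⁻⁷/7.217×10⁻⁴) ≈ 2.00.
Method B has the higher order (≈2.0 vs ≈1.6).

B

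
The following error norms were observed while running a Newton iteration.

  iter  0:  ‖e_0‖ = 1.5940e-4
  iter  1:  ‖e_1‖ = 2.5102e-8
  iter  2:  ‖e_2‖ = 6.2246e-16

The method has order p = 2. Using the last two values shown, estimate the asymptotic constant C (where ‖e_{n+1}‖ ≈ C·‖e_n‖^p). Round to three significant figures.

0.988

C ≈ ‖e_2‖ / ‖e_1‖^2
  = 6.2246e-16 / (2.5102e-8)^2
  = 6.2246e-16 / 6.3011e-16 ≈ 0.98786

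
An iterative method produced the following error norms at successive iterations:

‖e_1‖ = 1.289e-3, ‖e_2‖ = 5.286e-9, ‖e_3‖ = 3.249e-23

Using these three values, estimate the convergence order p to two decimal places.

2.64

p ≈ ln(‖e_3‖/‖e_2‖) / ln(‖e_2‖/‖e_1‖)
  = ln(3.249e-23/5.286e-9) / ln(5.286e-9/1.289e-3)
  = ln(6.14642e-15) / ln(4.10085e-06)
  = -32.72291 / -12.40432 ≈ 2.63803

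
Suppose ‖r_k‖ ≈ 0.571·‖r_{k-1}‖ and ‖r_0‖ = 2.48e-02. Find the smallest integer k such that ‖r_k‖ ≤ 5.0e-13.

44

After k steps, ‖r_k‖ ≈ 2.48e-02·0.571^k.
Need 0.571^k ≤ 5.0e-13/2.48e-02 = 2.01613e-11.
k ≥ ln(2.01613e-11)/ln(0.571) = -24.6273/-0.56037 = 43.948.
Smallest integer k = 44.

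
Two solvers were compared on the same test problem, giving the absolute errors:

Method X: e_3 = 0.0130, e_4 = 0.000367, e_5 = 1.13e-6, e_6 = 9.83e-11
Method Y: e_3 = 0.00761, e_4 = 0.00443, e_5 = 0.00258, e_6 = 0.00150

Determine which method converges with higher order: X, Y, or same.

X

Method X: p ≈ ln(9.83e-11/1.13e-6)/ln(1.13e-6/0.000367) ≈ 1.62.
Method Y: p ≈ ln(0.00150/0.00258)/ln(0.00258/0.00443) ≈ 1.00.
Method X has the higher order (≈1.6 vs ≈1.0).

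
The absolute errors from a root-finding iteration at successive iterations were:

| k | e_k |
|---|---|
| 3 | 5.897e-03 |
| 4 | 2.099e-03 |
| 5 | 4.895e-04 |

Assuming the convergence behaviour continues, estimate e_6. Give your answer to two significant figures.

6.3e-5

First estimate the order: p ≈ ln(e_5/e_4) / ln(e_4/e_3) = ln(4.895e-04/2.099e-03)/ln(2.099e-03/5.897e-03) = ln(0.233206)/ln(0.355944) ≈ 1.4094.
Then e_6 ≈ e_5·(e_5/e_4)^p = 4.895e-04·(0.233206)^1.4094 = 4.895e-04·0.128497 ≈ 6.29e-05.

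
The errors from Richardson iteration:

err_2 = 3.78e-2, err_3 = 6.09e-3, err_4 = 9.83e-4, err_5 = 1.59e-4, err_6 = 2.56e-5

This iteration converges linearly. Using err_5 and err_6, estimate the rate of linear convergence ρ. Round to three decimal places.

ρ ≈ err_6/err_5 = 2.56e-5/1.59e-4 = 0.16101

0.161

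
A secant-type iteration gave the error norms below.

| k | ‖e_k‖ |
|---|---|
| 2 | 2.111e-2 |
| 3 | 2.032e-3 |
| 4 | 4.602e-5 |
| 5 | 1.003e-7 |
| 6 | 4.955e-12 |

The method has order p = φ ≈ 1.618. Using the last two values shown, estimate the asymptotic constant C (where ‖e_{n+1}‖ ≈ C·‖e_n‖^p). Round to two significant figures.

C ≈ ‖e_6‖ / ‖e_5‖^1.618
  = 4.955e-12 / (1.003e-7)^1.618
  = 4.955e-12 / 4.74357e-12 ≈ 1.0446

1.0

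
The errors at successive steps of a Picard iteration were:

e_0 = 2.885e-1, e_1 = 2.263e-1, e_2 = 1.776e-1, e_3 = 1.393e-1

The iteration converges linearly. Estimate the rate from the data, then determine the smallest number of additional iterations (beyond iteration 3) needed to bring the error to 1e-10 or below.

Rate ρ ≈ e_3/e_2 = 1.393e-1/1.776e-1 = 0.7843.
After j more steps, e_{3+j} ≈ 1.393e-1·ρ^j; need ρ^j ≤ 1e-10/1.393e-1 = 7.17875e-10.
j ≥ ln(7.17875e-10)/ln(0.7843) = -21.0547/-0.24296 = 86.659.
So 87 more iterations are needed.

87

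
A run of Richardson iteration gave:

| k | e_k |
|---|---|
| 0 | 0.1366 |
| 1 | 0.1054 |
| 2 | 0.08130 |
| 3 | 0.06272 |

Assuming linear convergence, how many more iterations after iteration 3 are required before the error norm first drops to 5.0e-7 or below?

Rate ρ ≈ e_3/e_2 = 0.06272/0.08130 = 0.7715.
After j more steps, e_{3+j} ≈ 0.06272·ρ^j; need ρ^j ≤ 5.0e-7/0.06272 = 7.97194e-06.
j ≥ ln(7.97194e-06)/ln(0.7715) = -11.7396/-0.25942 = 45.253.
So 46 more iterations are needed.

46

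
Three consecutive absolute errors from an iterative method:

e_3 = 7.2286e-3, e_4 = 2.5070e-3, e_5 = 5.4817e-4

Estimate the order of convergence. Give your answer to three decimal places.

p ≈ ln(e_5/e_4) / ln(e_4/e_3)
  = ln(5.4817e-4/2.5070e-3) / ln(2.5070e-3/7.2286e-3)
  = ln(0.218656) / ln(0.346817)
  = -1.520256 / -1.058958 ≈ 1.435615

1.436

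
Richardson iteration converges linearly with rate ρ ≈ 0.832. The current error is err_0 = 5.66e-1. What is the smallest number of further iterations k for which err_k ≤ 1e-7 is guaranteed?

After k steps, err_k ≈ 5.66e-1·0.832^k.
Need 0.832^k ≤ 1e-7/5.66e-1 = 1.76678e-07.
k ≥ ln(1.76678e-07)/ln(0.832) = -15.5489/-0.18392 = 84.542.
Smallest integer k = 85.

85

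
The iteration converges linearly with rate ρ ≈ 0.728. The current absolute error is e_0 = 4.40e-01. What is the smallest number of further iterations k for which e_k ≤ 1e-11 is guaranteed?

78

After k steps, e_k ≈ 4.40e-01·0.728^k.
Need 0.728^k ≤ 1e-11/4.40e-01 = 2.27273e-11.
k ≥ ln(2.27273e-11)/ln(0.728) = -24.5075/-0.31745 = 77.201.
Smallest integer k = 78.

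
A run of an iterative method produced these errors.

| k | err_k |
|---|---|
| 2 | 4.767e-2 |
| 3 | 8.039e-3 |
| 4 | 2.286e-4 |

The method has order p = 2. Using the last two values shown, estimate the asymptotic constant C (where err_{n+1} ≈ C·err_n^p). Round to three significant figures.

C ≈ err_4 / err_3^2
  = 2.286e-4 / (8.039e-3)^2
  = 2.286e-4 / 6.46255e-05 ≈ 3.5373

3.54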